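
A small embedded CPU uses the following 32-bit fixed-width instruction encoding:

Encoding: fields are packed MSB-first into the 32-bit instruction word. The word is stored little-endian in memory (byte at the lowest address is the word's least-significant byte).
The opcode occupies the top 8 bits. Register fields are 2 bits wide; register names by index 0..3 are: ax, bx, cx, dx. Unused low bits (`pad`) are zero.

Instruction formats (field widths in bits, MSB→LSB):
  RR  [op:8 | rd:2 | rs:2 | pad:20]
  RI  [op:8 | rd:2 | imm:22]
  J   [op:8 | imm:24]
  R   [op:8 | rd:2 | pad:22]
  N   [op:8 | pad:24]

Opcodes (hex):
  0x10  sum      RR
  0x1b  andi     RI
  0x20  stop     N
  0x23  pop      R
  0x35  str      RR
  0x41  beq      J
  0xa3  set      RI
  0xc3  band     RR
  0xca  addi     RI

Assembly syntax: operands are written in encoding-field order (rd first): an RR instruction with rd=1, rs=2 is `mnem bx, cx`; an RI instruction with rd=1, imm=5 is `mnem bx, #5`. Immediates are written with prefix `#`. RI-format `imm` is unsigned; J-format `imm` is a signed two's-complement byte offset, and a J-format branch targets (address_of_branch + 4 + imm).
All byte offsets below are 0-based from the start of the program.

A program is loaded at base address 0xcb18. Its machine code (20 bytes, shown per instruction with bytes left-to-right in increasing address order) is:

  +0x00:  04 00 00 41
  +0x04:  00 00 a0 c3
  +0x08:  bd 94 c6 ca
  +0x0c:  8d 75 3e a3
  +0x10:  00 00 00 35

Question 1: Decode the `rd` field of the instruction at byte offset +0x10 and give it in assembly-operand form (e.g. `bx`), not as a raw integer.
off 0x10: read 00 00 00 35 as little → 0x35000000
  op=0x35000000>>24=0x35 ⇒ str (RR)
  rd: (w>>22)&0x3=0x0 → ax
  rs: (w>>20)&0x3=0x0 → ax

ax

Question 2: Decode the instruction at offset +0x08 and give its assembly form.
off 0x08: read bd 94 c6 ca as little → 0xcac694bd
  top 8b → 0xca → addi [RI]
  rd@[23:22]=0x3 ⇒ dx
  imm@[21:0]=0x694bd ⇒ #431293

addi dx, #431293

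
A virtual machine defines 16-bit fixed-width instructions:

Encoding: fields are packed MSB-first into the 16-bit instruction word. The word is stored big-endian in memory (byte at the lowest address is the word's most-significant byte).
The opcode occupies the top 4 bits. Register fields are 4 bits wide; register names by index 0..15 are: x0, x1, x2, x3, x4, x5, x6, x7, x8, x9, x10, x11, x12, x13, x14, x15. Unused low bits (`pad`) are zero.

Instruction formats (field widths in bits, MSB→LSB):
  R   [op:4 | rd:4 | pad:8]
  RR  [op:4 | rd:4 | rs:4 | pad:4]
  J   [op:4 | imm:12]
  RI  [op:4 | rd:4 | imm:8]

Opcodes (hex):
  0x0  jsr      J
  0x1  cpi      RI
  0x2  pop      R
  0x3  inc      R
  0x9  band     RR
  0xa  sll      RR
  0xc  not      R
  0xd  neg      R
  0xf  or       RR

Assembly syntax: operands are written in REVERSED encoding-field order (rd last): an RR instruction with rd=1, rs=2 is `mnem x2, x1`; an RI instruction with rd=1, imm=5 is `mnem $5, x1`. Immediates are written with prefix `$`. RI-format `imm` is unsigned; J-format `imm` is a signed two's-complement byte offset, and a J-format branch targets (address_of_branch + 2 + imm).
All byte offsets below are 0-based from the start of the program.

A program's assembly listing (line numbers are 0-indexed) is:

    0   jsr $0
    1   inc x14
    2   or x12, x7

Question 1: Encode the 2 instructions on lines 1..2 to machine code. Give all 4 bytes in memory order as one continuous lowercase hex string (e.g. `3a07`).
3e00f7c0

1. inc fields op=0x3:4|rd=14:4|pad=0:8 → word 3e00h → 3e 00
2. or fields op=0xf:4|rd=7:4|rs=12:4|pad=0:4 → word f7c0h → f7 c0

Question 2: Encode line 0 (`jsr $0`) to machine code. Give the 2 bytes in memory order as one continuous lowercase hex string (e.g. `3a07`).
0000

0. jsr fields op=0x0:4|imm=0:12 → word 0000h → 00 00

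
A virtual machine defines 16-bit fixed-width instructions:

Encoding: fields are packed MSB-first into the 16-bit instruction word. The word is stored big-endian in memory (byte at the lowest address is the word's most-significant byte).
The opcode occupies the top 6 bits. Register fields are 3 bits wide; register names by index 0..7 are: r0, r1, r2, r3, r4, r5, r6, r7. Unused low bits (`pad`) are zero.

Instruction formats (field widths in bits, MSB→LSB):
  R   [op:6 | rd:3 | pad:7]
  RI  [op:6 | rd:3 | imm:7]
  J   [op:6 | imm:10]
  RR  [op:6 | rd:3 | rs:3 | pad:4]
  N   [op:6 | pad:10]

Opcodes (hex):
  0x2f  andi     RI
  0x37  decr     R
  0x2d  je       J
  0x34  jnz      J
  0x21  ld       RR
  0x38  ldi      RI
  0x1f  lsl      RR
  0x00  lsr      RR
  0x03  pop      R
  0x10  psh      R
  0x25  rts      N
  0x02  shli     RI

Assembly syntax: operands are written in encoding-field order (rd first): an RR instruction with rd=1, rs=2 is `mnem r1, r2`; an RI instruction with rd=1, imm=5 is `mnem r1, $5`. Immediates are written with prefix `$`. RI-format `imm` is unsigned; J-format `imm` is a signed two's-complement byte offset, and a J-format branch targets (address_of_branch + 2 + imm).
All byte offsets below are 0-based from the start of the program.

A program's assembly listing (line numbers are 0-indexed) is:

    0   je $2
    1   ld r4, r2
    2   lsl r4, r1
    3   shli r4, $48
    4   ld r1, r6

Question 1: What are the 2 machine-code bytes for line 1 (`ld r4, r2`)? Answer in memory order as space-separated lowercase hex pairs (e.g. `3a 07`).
1. ld fields op=0x21:6|rd=4:3|rs=2:3|pad=0:4 → word 8620h → 86 20

86 20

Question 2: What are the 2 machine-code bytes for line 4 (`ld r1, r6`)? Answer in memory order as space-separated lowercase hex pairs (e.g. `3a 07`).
84 e0

4. ld fields op=0x21:6|rd=1:3|rs=6:3|pad=0:4 → word 84e0h → 84 e0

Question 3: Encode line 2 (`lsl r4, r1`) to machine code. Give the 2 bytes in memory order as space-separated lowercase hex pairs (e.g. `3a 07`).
7e 10

line 2 (lsl): pack op=0x1f:6|rd=4:3|rs=1:3|pad=0:4 = 0x7e10; big→ 7e 10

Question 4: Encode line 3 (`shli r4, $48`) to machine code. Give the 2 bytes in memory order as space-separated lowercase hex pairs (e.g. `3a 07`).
0a 30

L3: shli op=0x2:6|rd=4:3|imm=48:7 ⇒ 0x0a30 ⇒ big 0a 30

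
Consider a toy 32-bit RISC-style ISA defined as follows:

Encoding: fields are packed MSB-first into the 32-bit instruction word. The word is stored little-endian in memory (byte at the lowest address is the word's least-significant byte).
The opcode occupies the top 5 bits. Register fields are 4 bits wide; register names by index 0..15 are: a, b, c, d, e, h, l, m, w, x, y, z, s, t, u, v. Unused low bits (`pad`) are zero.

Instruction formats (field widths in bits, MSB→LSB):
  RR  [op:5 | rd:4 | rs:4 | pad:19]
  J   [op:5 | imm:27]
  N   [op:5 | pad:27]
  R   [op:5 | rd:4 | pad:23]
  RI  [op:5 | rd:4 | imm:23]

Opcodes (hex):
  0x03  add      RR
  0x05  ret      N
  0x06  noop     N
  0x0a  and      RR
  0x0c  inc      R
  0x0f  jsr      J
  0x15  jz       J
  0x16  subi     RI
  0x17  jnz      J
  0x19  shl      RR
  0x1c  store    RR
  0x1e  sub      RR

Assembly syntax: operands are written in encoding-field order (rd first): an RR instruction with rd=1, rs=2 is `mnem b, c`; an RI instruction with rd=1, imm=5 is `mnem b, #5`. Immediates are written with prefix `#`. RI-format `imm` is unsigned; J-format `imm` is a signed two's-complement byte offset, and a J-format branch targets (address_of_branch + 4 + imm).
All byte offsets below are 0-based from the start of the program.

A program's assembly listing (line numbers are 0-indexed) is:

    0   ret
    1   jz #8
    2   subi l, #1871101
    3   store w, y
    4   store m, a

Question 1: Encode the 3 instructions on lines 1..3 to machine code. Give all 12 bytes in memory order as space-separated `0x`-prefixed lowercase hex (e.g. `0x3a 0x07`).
0x08 0x00 0x00 0xa8 0xfd 0x8c 0x1c 0xb3 0x00 0x00 0x50 0xe4

1. jz fields op=0x15:5|imm=8:27 → word a8000008h → 08 00 00 a8
2. subi fields op=0x16:5|rd=6:4|imm=1871101:23 → word b31c8cfdh → fd 8c 1c b3
3. store fields op=0x1c:5|rd=8:4|rs=10:4|pad=0:19 → word e4500000h → 00 00 50 e4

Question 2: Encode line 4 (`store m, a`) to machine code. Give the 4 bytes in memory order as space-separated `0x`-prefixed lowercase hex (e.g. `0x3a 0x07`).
line 4 (store): pack op=0x1c:5|rd=7:4|rs=0:4|pad=0:19 = 0xe3800000; little→ 00 00 80 e3

0x00 0x00 0x80 0xe3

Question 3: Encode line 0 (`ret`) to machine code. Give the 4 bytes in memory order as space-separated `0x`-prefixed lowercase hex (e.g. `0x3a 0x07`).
0. ret fields op=0x5:5|pad=0:27 → word 28000000h → 00 00 00 28

0x00 0x00 0x00 0x28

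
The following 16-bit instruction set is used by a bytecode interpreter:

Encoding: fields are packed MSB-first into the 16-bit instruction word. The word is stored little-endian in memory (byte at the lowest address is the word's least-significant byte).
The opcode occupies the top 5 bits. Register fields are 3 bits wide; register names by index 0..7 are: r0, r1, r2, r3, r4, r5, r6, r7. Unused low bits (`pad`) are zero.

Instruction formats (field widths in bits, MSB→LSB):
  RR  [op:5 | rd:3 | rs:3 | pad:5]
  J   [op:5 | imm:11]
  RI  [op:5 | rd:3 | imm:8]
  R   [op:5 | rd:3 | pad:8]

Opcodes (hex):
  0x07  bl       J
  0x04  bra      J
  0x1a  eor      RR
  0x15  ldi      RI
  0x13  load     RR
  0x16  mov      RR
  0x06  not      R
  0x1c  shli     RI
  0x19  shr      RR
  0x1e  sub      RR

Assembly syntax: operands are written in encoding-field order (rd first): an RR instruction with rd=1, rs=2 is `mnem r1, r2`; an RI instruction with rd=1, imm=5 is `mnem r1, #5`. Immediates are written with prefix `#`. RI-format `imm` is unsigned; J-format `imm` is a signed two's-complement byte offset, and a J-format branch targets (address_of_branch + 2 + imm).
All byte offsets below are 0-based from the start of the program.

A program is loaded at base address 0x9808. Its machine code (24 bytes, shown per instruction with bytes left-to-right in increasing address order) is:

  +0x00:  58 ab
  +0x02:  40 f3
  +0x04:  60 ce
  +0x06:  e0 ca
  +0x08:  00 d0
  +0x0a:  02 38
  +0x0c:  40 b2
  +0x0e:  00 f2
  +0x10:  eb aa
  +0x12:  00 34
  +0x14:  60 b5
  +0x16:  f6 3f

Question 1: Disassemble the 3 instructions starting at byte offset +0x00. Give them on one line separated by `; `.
ldi r3, #88; sub r3, r2; shr r6, r3

@+00  little-endian(58 ab) = 0xab58
  top 5b → 0x15 → ldi [RI]
  rd: (w>>8)&0x7=0x3 → r3
  imm: (w>>0)&0xff=0x58 → #88
@+02  little-endian(40 f3) = 0xf340
  top 5b → 0x1e → sub [RR]
  rd: (w>>8)&0x7=0x3 → r3
  rs: (w>>5)&0x7=0x2 → r2
@+04  little-endian(60 ce) = 0xce60
  top 5b → 0x19 → shr [RR]
  rd: (w>>8)&0x7=0x6 → r6
  rs: (w>>5)&0x7=0x3 → r3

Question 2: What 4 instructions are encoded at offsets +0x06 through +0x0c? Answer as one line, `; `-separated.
shr r2, r7; eor r0, r0; bl #2; mov r2, r2

@+06  little-endian(e0 ca) = 0xcae0
  top 5b → 0x19 → shr [RR]
  rd@[10:8]=0x2 ⇒ r2
  rs@[7:5]=0x7 ⇒ r7
@+08  little-endian(00 d0) = 0xd000
  top 5b → 0x1a → eor [RR]
  rd@[10:8]=0x0 ⇒ r0
  rs@[7:5]=0x0 ⇒ r0
@+0a  little-endian(02 38) = 0x3802
  top 5b → 0x7 → bl [J]
  imm@[10:0]=0x2 ⇒ #2
@+0c  little-endian(40 b2) = 0xb240
  top 5b → 0x16 → mov [RR]
  rd@[10:8]=0x2 ⇒ r2
  rs@[7:5]=0x2 ⇒ r2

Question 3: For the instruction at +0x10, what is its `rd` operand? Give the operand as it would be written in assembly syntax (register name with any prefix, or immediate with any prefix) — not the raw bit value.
[10] eb aa → 0xaaeb
  opcode bits[15:11]=0x15: ldi/RI
  [10:8] rd=2 = r2
  [7:0] imm=235 = #235

r2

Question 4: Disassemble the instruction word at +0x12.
+0x12: 00 34 ⇒ word 0x3400 (little)
  opcode bits[15:11]=0x6: not/R
  rd@[10:8]=0x4 ⇒ r4

not r4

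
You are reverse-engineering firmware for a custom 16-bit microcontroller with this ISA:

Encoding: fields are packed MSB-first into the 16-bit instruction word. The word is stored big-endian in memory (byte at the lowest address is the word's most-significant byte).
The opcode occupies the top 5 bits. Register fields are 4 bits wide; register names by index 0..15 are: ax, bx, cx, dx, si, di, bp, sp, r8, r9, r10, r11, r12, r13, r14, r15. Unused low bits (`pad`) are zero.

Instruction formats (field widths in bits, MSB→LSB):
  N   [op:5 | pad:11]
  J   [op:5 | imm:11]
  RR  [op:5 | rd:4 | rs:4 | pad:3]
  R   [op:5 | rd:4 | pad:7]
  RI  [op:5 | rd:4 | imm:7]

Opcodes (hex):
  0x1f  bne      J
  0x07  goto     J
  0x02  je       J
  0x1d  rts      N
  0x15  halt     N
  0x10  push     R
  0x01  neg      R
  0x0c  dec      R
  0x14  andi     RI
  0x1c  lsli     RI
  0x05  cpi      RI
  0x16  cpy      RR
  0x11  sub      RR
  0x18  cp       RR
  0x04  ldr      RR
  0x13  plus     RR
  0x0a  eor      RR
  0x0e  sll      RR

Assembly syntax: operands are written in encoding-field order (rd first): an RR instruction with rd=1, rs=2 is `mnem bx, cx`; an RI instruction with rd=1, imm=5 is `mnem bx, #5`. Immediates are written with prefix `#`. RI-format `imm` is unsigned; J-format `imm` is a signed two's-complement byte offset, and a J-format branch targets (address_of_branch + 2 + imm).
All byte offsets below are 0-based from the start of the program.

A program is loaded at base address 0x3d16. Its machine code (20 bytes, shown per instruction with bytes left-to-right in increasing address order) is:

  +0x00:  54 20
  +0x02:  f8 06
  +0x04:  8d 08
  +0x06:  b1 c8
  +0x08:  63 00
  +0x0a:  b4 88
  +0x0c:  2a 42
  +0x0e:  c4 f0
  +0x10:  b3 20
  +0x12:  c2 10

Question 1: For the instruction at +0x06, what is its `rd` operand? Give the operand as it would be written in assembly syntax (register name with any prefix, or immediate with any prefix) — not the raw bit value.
dx

@+06  big-endian(b1 c8) = 0xb1c8
  top 5b → 0x16 → cpy [RR]
  rd@[10:7]=0x3 ⇒ dx
  rs@[6:3]=0x9 ⇒ r9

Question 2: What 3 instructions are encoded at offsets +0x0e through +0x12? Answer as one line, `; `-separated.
cp r9, r14; cpy bp, si; cp si, cx

@+0e  big-endian(c4 f0) = 0xc4f0
  top 5b → 0x18 → cp [RR]
  rd@[10:7]=0x9 ⇒ r9
  rs@[6:3]=0xe ⇒ r14
@+10  big-endian(b3 20) = 0xb320
  top 5b → 0x16 → cpy [RR]
  rd@[10:7]=0x6 ⇒ bp
  rs@[6:3]=0x4 ⇒ si
@+12  big-endian(c2 10) = 0xc210
  top 5b → 0x18 → cp [RR]
  rd@[10:7]=0x4 ⇒ si
  rs@[6:3]=0x2 ⇒ cx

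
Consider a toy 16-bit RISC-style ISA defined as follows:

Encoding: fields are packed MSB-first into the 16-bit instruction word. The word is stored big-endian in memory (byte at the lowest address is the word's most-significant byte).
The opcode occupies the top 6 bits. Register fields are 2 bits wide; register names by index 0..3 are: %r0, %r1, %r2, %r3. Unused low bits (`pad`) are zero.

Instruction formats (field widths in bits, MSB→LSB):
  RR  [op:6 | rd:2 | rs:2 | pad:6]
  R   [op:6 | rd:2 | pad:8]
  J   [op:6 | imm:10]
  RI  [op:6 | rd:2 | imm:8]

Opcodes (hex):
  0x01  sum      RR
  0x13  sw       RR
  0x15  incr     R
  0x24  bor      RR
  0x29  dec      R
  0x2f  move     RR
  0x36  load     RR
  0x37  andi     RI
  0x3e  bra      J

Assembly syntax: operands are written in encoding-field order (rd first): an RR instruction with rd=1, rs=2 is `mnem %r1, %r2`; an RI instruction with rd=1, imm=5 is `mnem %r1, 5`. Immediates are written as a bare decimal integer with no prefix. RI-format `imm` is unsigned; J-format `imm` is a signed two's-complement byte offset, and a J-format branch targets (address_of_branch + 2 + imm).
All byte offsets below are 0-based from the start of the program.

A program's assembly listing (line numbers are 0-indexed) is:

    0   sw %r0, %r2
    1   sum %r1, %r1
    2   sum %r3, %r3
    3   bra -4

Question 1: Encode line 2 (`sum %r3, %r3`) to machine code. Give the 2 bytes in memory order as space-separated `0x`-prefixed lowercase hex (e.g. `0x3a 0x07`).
L2: sum op=0x1:6|rd=3:2|rs=3:2|pad=0:6 ⇒ 0x07c0 ⇒ big 07 c0

0x07 0xc0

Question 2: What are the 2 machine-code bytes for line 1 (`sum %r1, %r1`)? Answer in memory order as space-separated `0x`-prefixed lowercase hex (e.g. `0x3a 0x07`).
1. sum fields op=0x1:6|rd=1:2|rs=1:2|pad=0:6 → word 0540h → 05 40

0x05 0x40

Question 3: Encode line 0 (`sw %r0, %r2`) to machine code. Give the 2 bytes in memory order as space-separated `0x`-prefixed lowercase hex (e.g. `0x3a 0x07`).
0. sw fields op=0x13:6|rd=0:2|rs=2:2|pad=0:6 → word 4c80h → 4c 80

0x4c 0x80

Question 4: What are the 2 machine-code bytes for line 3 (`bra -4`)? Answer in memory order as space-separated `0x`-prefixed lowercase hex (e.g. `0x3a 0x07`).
0xfb 0xfc

3. bra fields op=0x3e:6|imm=-4:10 → word fbfch → fb fc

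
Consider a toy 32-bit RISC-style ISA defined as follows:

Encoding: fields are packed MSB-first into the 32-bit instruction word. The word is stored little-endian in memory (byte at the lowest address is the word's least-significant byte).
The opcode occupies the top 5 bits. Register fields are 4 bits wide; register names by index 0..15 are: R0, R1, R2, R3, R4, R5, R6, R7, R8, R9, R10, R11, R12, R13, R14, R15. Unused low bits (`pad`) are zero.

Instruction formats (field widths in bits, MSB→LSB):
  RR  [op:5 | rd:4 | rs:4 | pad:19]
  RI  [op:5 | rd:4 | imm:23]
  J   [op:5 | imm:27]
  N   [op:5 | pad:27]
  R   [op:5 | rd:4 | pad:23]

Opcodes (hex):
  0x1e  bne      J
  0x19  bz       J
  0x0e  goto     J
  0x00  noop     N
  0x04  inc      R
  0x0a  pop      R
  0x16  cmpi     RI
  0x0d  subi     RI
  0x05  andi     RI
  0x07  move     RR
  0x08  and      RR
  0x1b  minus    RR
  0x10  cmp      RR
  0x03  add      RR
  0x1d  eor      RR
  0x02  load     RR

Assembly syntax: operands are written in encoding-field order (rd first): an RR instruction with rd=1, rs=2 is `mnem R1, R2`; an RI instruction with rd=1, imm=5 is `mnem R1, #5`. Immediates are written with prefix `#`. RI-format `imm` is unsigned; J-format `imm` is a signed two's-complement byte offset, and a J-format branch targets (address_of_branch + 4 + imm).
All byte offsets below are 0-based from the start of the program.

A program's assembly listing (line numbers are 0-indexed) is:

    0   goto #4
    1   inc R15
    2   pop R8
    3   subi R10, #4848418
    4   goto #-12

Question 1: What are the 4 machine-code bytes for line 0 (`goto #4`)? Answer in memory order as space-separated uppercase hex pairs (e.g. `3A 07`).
L0: goto op=0xe:5|imm=4:27 ⇒ 0x70000004 ⇒ little 04 00 00 70

04 00 00 70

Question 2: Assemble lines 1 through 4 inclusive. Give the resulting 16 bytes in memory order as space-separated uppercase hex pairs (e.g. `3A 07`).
00 00 80 27 00 00 00 54 22 FB 49 6D F4 FF FF 77

line 1 (inc): pack op=0x4:5|rd=15:4|pad=0:23 = 0x27800000; little→ 00 00 80 27
line 2 (pop): pack op=0xa:5|rd=8:4|pad=0:23 = 0x54000000; little→ 00 00 00 54
line 3 (subi): pack op=0xd:5|rd=10:4|imm=4848418:23 = 0x6d49fb22; little→ 22 fb 49 6d
line 4 (goto): pack op=0xe:5|imm=-12:27 = 0x77fffff4; little→ f4 ff ff 77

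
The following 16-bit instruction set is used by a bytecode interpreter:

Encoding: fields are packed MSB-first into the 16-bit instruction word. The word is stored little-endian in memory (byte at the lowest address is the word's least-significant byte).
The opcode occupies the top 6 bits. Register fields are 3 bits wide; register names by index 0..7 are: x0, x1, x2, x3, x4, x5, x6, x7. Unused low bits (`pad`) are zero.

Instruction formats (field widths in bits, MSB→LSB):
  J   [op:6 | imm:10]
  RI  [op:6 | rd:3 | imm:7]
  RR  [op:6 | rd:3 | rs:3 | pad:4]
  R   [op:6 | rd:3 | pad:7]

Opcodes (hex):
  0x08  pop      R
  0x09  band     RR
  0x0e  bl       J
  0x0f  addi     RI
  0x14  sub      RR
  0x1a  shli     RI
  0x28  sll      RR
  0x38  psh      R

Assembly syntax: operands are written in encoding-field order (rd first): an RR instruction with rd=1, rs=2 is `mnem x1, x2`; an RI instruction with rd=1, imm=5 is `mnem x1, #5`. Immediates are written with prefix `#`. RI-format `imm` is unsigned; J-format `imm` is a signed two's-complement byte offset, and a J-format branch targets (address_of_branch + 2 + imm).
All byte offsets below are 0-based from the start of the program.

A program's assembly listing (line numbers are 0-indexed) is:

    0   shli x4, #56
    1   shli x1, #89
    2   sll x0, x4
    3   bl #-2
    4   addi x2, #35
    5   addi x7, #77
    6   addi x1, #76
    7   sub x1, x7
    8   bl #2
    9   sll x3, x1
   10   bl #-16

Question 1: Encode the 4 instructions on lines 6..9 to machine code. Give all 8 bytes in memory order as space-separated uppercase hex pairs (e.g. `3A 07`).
line 6 (addi): pack op=0xf:6|rd=1:3|imm=76:7 = 0x3ccc; little→ cc 3c
line 7 (sub): pack op=0x14:6|rd=1:3|rs=7:3|pad=0:4 = 0x50f0; little→ f0 50
line 8 (bl): pack op=0xe:6|imm=2:10 = 0x3802; little→ 02 38
line 9 (sll): pack op=0x28:6|rd=3:3|rs=1:3|pad=0:4 = 0xa190; little→ 90 a1

CC 3C F0 50 02 38 90 A1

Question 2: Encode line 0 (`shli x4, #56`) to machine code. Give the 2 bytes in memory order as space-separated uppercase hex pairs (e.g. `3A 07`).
0. shli fields op=0x1a:6|rd=4:3|imm=56:7 → word 6a38h → 38 6a

38 6A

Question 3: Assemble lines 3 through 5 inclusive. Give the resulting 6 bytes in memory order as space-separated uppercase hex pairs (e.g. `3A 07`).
FE 3B 23 3D CD 3F

L3: bl op=0xe:6|imm=-2:10 ⇒ 0x3bfe ⇒ little fe 3b
L4: addi op=0xf:6|rd=2:3|imm=35:7 ⇒ 0x3d23 ⇒ little 23 3d
L5: addi op=0xf:6|rd=7:3|imm=77:7 ⇒ 0x3fcd ⇒ little cd 3f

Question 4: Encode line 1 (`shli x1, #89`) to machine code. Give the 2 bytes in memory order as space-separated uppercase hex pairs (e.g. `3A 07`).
L1: shli op=0x1a:6|rd=1:3|imm=89:7 ⇒ 0x68d9 ⇒ little d9 68

D9 68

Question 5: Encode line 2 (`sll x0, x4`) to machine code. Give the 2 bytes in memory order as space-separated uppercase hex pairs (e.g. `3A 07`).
40 A0

line 2 (sll): pack op=0x28:6|rd=0:3|rs=4:3|pad=0:4 = 0xa040; little→ 40 a0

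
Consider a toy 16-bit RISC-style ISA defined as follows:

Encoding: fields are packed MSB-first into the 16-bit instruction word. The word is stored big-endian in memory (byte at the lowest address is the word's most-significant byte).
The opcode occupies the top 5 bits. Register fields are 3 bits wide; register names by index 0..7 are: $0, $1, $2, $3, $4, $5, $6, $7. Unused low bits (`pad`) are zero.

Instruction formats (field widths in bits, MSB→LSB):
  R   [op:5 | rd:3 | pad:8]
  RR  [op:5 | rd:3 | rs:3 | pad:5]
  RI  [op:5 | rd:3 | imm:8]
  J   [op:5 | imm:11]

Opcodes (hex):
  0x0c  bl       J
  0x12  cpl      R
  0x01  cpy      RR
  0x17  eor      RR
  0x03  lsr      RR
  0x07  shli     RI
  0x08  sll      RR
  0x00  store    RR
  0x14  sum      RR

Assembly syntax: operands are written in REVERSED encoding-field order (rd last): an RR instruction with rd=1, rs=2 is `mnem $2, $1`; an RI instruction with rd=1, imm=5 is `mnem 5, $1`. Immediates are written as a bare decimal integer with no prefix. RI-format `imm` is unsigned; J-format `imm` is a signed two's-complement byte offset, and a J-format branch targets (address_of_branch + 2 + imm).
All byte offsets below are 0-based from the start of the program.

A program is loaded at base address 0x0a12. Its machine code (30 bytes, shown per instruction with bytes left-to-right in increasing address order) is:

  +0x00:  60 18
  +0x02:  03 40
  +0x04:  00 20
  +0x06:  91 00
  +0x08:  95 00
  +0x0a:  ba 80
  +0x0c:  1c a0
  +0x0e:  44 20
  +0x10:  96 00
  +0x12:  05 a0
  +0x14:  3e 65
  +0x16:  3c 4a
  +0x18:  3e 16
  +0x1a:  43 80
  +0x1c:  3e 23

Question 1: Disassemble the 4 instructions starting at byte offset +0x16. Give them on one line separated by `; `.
shli 74, $4; shli 22, $6; sll $4, $3; shli 35, $6

[16] 3c 4a → 0x3c4a
  top 5b → 0x7 → shli [RI]
  rd: (w>>8)&0x7=0x4 → $4
  imm: (w>>0)&0xff=0x4a → 74
[18] 3e 16 → 0x3e16
  top 5b → 0x7 → shli [RI]
  rd: (w>>8)&0x7=0x6 → $6
  imm: (w>>0)&0xff=0x16 → 22
[1a] 43 80 → 0x4380
  top 5b → 0x8 → sll [RR]
  rd: (w>>8)&0x7=0x3 → $3
  rs: (w>>5)&0x7=0x4 → $4
[1c] 3e 23 → 0x3e23
  top 5b → 0x7 → shli [RI]
  rd: (w>>8)&0x7=0x6 → $6
  imm: (w>>0)&0xff=0x23 → 35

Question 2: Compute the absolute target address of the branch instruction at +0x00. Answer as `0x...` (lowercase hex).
off 0x00: read 60 18 as big → 0x6018
  top 5b → 0xc → bl [J]
  [10:0] imm=24 = 24
  target = base 0x0a12 + off 0x00 + 2 + imm 24 = 0x0a2c

0x0a2c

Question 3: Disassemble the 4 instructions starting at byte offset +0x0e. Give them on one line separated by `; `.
+0x0e: 44 20 ⇒ word 0x4420 (big)
  opcode bits[15:11]=0x8: sll/RR
  rd@[10:8]=0x4 ⇒ $4
  rs@[7:5]=0x1 ⇒ $1
+0x10: 96 00 ⇒ word 0x9600 (big)
  opcode bits[15:11]=0x12: cpl/R
  rd@[10:8]=0x6 ⇒ $6
+0x12: 05 a0 ⇒ word 0x05a0 (big)
  opcode bits[15:11]=0x0: store/RR
  rd@[10:8]=0x5 ⇒ $5
  rs@[7:5]=0x5 ⇒ $5
+0x14: 3e 65 ⇒ word 0x3e65 (big)
  opcode bits[15:11]=0x7: shli/RI
  rd@[10:8]=0x6 ⇒ $6
  imm@[7:0]=0x65 ⇒ 101

sll $1, $4; cpl $6; store $5, $5; shli 101, $6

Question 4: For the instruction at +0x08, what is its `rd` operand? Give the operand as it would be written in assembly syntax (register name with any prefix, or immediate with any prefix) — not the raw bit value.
[08] 95 00 → 0x9500
  op=0x9500>>11=0x12 ⇒ cpl (R)
  rd: (w>>8)&0x7=0x5 → $5

$5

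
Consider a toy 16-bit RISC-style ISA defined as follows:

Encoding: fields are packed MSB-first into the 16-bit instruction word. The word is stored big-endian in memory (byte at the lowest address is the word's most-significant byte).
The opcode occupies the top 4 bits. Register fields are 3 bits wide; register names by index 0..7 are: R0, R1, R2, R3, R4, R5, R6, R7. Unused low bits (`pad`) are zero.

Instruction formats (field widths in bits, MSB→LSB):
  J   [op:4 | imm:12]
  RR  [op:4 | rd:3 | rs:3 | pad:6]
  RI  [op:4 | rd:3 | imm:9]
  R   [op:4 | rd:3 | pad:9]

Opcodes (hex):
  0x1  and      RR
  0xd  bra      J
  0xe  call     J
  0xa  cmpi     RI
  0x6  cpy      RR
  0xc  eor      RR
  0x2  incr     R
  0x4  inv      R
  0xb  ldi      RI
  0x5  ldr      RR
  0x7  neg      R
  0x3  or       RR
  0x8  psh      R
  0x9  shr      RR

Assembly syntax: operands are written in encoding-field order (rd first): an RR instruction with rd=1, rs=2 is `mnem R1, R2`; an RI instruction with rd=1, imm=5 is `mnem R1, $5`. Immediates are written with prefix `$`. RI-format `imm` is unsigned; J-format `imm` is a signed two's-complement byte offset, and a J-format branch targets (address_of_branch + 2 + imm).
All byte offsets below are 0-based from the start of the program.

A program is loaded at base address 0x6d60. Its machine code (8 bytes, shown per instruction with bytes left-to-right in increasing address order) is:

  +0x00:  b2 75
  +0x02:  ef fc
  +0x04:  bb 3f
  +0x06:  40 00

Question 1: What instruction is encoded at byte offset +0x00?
@+00  big-endian(b2 75) = 0xb275
  op=0xb275>>12=0xb ⇒ ldi (RI)
  rd: (w>>9)&0x7=0x1 → R1
  imm: (w>>0)&0x1ff=0x75 → $117

ldi R1, $117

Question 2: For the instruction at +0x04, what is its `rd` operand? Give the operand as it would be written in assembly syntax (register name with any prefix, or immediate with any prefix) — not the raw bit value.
R5

[04] bb 3f → 0xbb3f
  top 4b → 0xb → ldi [RI]
  [11:9] rd=5 = R5
  [8:0] imm=319 = $319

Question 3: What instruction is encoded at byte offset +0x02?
@+02  big-endian(ef fc) = 0xeffc
  top 4b → 0xe → call [J]
  [11:0] imm=4092 (s12→-4) = $-4

call $-4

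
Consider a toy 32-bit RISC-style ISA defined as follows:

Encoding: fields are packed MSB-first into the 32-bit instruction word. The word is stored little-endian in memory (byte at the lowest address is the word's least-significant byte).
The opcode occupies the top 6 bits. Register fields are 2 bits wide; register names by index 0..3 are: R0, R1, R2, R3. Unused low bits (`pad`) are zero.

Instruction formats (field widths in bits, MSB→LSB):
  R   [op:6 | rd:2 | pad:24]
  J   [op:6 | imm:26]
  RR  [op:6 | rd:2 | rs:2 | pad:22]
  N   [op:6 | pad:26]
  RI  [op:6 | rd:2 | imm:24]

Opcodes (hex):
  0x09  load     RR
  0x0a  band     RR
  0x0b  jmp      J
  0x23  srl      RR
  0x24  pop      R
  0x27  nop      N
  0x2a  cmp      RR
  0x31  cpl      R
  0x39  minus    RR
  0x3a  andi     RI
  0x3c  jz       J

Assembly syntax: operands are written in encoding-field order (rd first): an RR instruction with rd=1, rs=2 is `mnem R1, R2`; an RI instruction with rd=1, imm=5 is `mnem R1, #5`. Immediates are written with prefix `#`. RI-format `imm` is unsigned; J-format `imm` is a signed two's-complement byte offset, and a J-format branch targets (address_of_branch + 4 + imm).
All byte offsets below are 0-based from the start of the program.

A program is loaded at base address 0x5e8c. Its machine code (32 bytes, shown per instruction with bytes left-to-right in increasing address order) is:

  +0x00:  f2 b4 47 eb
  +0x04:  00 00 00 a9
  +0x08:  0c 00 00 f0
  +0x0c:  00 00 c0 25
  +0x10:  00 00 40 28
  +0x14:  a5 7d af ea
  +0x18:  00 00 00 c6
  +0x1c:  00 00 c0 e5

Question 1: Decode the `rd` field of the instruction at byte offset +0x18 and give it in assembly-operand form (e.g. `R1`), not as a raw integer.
off 0x18: read 00 00 00 c6 as little → 0xc6000000
  op=0xc6000000>>26=0x31 ⇒ cpl (R)
  rd: (w>>24)&0x3=0x2 → R2

R2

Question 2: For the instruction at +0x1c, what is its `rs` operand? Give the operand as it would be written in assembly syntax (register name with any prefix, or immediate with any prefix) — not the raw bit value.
R3

@+1c  little-endian(00 00 c0 e5) = 0xe5c00000
  op=0xe5c00000>>26=0x39 ⇒ minus (RR)
  rd: (w>>24)&0x3=0x1 → R1
  rs: (w>>22)&0x3=0x3 → R3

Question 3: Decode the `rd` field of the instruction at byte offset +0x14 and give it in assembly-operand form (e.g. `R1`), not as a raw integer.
R2

@+14  little-endian(a5 7d af ea) = 0xeaaf7da5
  top 6b → 0x3a → andi [RI]
  rd@[25:24]=0x2 ⇒ R2
  imm@[23:0]=0xaf7da5 ⇒ #11500965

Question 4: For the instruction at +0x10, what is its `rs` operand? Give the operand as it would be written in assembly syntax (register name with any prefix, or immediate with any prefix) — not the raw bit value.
+0x10: 00 00 40 28 ⇒ word 0x28400000 (little)
  opcode bits[31:26]=0xa: band/RR
  rd: (w>>24)&0x3=0x0 → R0
  rs: (w>>22)&0x3=0x1 → R1

R1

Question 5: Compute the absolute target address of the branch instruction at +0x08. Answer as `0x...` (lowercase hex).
@+08  little-endian(0c 00 00 f0) = 0xf000000c
  op=0xf000000c>>26=0x3c ⇒ jz (J)
  imm@[25:0]=0xc ⇒ #12
  target = base 0x5e8c + off 0x08 + 4 + imm 12 = 0x5ea4

0x5ea4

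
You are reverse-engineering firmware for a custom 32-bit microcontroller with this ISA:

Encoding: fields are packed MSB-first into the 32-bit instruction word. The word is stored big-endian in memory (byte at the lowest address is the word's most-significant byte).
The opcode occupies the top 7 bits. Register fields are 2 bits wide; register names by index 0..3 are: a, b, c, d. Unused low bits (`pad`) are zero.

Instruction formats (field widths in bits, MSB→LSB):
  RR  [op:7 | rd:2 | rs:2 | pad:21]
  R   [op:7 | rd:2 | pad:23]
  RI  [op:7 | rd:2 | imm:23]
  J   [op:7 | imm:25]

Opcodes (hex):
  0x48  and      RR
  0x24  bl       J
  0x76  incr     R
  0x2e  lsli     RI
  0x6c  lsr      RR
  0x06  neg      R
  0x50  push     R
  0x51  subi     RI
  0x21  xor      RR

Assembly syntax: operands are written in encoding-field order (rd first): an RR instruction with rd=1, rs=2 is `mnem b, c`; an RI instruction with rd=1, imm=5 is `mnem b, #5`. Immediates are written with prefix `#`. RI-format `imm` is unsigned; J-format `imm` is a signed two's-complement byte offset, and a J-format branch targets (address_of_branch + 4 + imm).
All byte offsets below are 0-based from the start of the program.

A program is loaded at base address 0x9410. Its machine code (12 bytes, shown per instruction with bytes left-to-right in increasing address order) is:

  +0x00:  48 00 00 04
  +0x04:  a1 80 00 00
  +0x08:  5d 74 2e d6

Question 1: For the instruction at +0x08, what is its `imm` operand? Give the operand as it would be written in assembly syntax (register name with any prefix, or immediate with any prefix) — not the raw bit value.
@+08  big-endian(5d 74 2e d6) = 0x5d742ed6
  top 7b → 0x2e → lsli [RI]
  rd@[24:23]=0x2 ⇒ c
  imm@[22:0]=0x742ed6 ⇒ #7614166

#7614166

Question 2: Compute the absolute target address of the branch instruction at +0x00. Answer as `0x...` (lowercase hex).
0x9418

off 0x00: read 48 00 00 04 as big → 0x48000004
  opcode bits[31:25]=0x24: bl/J
  imm: (w>>0)&0x1ffffff=0x4 → #4
  target = base 0x9410 + off 0x00 + 4 + imm 4 = 0x9418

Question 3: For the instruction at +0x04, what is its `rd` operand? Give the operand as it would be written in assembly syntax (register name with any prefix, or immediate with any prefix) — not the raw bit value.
off 0x04: read a1 80 00 00 as big → 0xa1800000
  top 7b → 0x50 → push [R]
  rd@[24:23]=0x3 ⇒ d

d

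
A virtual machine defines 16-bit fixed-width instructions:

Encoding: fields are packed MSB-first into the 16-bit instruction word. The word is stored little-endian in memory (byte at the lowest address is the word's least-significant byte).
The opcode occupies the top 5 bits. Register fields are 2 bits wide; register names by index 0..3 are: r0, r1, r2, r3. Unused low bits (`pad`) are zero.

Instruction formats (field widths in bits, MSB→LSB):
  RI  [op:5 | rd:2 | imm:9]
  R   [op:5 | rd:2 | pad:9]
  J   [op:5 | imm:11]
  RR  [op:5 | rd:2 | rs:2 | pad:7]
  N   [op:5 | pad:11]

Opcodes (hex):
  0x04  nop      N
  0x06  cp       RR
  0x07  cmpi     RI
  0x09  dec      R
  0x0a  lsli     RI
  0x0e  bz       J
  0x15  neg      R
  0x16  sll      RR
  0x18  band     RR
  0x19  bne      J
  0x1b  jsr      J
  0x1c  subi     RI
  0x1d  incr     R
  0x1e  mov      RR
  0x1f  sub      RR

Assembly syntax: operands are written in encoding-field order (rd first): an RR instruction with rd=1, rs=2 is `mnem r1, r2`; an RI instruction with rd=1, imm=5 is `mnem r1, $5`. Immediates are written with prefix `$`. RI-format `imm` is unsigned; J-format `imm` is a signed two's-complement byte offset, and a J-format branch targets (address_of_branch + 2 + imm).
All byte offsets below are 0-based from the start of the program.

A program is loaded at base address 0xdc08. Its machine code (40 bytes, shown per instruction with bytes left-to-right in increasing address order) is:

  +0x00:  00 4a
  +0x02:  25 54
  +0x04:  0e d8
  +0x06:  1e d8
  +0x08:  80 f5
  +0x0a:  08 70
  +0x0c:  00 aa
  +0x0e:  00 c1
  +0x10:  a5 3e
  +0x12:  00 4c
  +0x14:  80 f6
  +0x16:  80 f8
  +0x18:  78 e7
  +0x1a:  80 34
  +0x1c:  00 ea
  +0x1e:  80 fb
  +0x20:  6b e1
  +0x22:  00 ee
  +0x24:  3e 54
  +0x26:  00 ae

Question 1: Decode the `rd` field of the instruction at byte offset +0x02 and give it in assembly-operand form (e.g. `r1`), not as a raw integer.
r2

@+02  little-endian(25 54) = 0x5425
  op=0x5425>>11=0xa ⇒ lsli (RI)
  [10:9] rd=2 = r2
  [8:0] imm=37 = $37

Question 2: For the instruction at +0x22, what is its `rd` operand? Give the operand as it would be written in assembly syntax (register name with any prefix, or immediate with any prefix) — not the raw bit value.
r3

@+22  little-endian(00 ee) = 0xee00
  opcode bits[15:11]=0x1d: incr/R
  rd@[10:9]=0x3 ⇒ r3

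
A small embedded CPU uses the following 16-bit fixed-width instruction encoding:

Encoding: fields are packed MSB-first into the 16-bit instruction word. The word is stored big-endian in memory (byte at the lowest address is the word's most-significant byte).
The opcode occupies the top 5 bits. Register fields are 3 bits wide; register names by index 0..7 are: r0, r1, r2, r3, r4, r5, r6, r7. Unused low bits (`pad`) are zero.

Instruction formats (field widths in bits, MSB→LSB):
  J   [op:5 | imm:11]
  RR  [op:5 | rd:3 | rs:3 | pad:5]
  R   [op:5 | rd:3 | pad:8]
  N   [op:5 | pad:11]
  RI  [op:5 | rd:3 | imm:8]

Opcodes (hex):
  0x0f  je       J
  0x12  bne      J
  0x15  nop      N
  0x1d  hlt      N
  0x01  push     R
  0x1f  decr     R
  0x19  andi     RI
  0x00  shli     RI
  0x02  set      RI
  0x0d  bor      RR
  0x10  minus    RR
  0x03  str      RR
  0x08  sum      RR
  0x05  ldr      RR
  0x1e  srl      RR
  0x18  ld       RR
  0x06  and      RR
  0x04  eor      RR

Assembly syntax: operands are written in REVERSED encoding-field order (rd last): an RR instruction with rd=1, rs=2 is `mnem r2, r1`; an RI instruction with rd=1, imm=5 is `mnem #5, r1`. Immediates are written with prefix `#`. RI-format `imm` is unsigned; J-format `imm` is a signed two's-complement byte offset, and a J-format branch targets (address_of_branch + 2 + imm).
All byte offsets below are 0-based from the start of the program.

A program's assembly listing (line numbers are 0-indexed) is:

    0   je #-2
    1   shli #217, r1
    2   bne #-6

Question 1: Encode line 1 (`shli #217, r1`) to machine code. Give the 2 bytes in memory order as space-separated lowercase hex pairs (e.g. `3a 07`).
01 d9

1. shli fields op=0x0:5|rd=1:3|imm=217:8 → word 01d9h → 01 d9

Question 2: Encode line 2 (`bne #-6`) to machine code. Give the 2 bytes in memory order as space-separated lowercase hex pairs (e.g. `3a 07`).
L2: bne op=0x12:5|imm=-6:11 ⇒ 0x97fa ⇒ big 97 fa

97 fa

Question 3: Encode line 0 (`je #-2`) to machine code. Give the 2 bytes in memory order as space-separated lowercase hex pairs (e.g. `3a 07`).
7f fe

0. je fields op=0xf:5|imm=-2:11 → word 7ffeh → 7f fe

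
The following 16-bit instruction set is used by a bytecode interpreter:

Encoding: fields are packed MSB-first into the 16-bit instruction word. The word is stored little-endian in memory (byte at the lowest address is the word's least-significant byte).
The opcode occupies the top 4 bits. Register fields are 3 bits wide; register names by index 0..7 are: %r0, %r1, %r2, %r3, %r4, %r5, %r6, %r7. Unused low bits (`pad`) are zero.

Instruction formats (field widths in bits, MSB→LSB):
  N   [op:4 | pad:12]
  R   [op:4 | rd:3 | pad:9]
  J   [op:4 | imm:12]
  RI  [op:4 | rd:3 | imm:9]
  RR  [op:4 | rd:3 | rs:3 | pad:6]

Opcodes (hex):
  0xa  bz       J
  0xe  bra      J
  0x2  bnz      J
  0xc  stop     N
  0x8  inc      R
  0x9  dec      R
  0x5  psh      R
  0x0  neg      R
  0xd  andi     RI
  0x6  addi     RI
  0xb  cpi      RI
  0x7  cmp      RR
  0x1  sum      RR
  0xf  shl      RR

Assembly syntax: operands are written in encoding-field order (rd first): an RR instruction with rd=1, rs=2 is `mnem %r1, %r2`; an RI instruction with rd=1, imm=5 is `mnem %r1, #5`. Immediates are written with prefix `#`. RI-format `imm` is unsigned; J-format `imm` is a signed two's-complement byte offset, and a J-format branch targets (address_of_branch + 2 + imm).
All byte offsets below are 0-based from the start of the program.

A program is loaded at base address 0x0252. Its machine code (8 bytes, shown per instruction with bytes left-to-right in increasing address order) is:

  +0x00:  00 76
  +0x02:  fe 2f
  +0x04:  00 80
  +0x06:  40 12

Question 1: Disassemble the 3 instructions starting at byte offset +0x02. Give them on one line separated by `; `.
bnz #-2; inc %r0; sum %r1, %r1

off 0x02: read fe 2f as little → 0x2ffe
  opcode bits[15:12]=0x2: bnz/J
  imm: (w>>0)&0xfff=0xffe (s12→-2) → #-2
off 0x04: read 00 80 as little → 0x8000
  opcode bits[15:12]=0x8: inc/R
  rd: (w>>9)&0x7=0x0 → %r0
off 0x06: read 40 12 as little → 0x1240
  opcode bits[15:12]=0x1: sum/RR
  rd: (w>>9)&0x7=0x1 → %r1
  rs: (w>>6)&0x7=0x1 → %r1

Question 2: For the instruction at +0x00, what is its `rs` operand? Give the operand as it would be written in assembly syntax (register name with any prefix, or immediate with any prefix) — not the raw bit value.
off 0x00: read 00 76 as little → 0x7600
  opcode bits[15:12]=0x7: cmp/RR
  rd: (w>>9)&0x7=0x3 → %r3
  rs: (w>>6)&0x7=0x0 → %r0

%r0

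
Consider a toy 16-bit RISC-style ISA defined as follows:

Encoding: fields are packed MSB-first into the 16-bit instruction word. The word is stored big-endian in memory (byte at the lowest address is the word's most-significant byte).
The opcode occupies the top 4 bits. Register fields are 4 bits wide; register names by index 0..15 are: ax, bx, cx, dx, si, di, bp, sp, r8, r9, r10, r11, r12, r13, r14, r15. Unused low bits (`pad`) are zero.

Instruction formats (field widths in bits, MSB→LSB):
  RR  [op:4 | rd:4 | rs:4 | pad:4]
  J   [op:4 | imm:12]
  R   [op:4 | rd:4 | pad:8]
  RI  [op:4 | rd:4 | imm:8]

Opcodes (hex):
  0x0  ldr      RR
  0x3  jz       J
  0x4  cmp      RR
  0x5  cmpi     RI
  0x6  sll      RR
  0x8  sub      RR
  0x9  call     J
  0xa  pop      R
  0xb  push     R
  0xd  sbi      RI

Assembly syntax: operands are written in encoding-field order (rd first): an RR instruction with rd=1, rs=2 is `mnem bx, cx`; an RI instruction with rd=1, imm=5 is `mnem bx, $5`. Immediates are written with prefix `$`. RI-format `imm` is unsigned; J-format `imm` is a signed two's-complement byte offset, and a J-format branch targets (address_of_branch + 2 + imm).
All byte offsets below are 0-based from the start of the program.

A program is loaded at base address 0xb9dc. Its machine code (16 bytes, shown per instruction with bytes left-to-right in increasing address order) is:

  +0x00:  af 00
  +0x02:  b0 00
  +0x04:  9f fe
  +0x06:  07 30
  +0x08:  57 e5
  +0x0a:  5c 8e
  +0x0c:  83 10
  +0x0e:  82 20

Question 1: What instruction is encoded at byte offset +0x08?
@+08  big-endian(57 e5) = 0x57e5
  op=0x57e5>>12=0x5 ⇒ cmpi (RI)
  [11:8] rd=7 = sp
  [7:0] imm=229 = $229

cmpi sp, $229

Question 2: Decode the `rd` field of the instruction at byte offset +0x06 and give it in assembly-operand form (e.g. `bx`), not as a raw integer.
sp

@+06  big-endian(07 30) = 0x0730
  op=0x0730>>12=0x0 ⇒ ldr (RR)
  rd@[11:8]=0x7 ⇒ sp
  rs@[7:4]=0x3 ⇒ dx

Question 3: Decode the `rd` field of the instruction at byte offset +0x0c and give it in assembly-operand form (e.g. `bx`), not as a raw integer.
@+0c  big-endian(83 10) = 0x8310
  top 4b → 0x8 → sub [RR]
  [11:8] rd=3 = dx
  [7:4] rs=1 = bx

dx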